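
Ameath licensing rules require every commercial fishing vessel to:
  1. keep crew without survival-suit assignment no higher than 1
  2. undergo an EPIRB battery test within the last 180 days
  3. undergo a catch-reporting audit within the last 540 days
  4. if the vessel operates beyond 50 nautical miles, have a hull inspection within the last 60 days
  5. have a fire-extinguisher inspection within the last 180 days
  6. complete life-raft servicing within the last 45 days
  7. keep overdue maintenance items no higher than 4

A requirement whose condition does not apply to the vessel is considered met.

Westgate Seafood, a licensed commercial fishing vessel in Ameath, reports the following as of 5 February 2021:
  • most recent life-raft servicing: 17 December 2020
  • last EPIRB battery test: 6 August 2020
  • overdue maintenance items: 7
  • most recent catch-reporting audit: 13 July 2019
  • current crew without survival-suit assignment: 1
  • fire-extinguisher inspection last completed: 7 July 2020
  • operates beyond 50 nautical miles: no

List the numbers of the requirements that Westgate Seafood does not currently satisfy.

2, 3, 5, 6, 7

1. crew without survival-suit assignment 1 ≤ 1 → met
2. EPIRB battery test 183 days ago vs limit 180 → not met
3. catch-reporting audit 573 days ago vs limit 540 → not met
4. condition 'operates beyond 50 nautical miles' does not hold → requirement n/a → met
5. fire-extinguisher inspection 213 days ago vs limit 180 → not met
6. life-raft servicing 50 days ago vs limit 45 → not met
7. overdue maintenance items 7 > 4 → not met
Not met: 2, 3, 5, 6, 7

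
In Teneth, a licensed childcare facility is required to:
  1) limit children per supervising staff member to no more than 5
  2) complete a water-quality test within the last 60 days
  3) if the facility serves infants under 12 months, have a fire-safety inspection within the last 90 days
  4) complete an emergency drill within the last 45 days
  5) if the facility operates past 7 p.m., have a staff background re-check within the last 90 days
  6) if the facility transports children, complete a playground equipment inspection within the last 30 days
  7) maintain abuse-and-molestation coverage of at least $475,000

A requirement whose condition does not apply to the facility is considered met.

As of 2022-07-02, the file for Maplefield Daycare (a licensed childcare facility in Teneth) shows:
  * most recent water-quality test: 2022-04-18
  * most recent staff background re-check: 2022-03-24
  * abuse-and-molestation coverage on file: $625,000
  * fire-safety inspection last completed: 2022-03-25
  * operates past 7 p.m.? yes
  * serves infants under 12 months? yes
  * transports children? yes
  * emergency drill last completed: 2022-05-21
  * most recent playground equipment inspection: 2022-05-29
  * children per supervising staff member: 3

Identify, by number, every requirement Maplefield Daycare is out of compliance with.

2, 3, 5, 6

1. children per supervising staff member 3 ≤ 5 → met
2. water-quality test 75 days ago vs limit 60 → not met
3. condition 'serves infants under 12 months' holds; fire-safety inspection 99 days ago vs limit 90 → not met
4. emergency drill 42 days ago vs limit 45 → met
5. condition 'operates past 7 p.m.' holds; staff background re-check 100 days ago vs limit 90 → not met
6. condition 'transports children' holds; playground equipment inspection 34 days ago vs limit 30 → not met
7. abuse-and-molestation coverage $625,000 ≥ $475,000 → met
Not met: 2, 3, 5, 6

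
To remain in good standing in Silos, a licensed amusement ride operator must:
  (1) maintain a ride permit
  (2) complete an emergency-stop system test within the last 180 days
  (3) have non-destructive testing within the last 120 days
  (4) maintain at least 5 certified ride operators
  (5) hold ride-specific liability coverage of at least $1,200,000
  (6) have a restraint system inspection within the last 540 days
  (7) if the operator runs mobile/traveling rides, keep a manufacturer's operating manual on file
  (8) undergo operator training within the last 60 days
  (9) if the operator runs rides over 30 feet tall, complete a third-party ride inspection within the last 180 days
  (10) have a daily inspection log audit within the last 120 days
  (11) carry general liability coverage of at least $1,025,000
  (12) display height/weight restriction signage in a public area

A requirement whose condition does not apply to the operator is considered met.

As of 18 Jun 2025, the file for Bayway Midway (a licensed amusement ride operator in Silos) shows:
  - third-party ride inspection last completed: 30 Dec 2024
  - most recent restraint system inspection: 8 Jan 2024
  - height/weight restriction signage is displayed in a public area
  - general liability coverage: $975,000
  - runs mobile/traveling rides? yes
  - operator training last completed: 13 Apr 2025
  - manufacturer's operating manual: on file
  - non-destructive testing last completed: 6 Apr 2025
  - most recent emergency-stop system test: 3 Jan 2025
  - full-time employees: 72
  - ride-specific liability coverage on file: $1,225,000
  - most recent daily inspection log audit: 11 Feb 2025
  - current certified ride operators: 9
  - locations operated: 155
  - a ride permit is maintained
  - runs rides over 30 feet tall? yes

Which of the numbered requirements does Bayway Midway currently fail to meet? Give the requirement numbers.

8, 10, 11

1. ride permit present → met
2. emergency-stop system test 166 days ago vs limit 180 → met
3. non-destructive testing 73 days ago vs limit 120 → met
4. certified ride operators 9 ≥ 5 → met
5. ride-specific liability coverage $1,225,000 ≥ $1,200,000 → met
6. restraint system inspection 527 days ago vs limit 540 → met
7. condition 'runs mobile/traveling rides' holds; manufacturer's operating manual present → met
8. operator training 66 days ago vs limit 60 → not met
9. condition 'runs rides over 30 feet tall' holds; third-party ride inspection 170 days ago vs limit 180 → met
10. daily inspection log audit 127 days ago vs limit 120 → not met
11. general liability coverage $975,000 < $1,025,000 → not met
12. height/weight restriction signage present → met
Not met: 8, 10, 11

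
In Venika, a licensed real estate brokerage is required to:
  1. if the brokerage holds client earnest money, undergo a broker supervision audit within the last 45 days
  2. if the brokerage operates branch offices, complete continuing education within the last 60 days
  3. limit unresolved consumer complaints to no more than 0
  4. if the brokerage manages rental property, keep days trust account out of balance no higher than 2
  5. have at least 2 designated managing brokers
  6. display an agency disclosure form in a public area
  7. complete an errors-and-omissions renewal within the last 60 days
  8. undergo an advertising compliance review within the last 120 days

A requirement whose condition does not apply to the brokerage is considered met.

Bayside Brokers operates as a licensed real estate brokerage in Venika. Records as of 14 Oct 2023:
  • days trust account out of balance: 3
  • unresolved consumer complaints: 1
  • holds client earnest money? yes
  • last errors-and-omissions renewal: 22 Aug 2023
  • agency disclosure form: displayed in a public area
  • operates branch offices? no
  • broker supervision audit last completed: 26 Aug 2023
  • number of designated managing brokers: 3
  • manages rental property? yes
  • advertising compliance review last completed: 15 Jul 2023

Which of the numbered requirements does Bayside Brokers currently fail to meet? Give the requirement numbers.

1, 3, 4

1. condition 'holds client earnest money' holds; broker supervision audit 49 days ago vs limit 45 → not met
2. condition 'operates branch offices' does not hold → requirement n/a → met
3. unresolved consumer complaints 1 > 0 → not met
4. condition 'manages rental property' holds; days trust account out of balance 3 > 2 → not met
5. designated managing brokers 3 ≥ 2 → met
6. agency disclosure form present → met
7. errors-and-omissions renewal 53 days ago vs limit 60 → met
8. advertising compliance review 91 days ago vs limit 120 → met
Not met: 1, 3, 4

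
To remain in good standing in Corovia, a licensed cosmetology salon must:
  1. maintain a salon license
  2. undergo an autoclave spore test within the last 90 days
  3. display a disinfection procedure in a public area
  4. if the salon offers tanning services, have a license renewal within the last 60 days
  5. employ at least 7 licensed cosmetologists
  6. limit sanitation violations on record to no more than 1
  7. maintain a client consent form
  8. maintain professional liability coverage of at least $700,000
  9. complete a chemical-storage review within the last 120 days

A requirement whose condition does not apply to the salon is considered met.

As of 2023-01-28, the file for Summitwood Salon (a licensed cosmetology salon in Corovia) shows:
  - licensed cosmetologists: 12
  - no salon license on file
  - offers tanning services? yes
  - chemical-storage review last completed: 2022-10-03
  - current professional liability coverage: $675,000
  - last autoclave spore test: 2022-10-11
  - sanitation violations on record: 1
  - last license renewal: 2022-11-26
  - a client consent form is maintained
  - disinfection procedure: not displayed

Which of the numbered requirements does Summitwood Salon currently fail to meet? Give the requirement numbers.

1, 2, 3, 4, 8

1. salon license absent → not met
2. autoclave spore test 109 days ago vs limit 90 → not met
3. disinfection procedure absent → not met
4. condition 'offers tanning services' holds; license renewal 63 days ago vs limit 60 → not met
5. licensed cosmetologists 12 ≥ 7 → met
6. sanitation violations on record 1 ≤ 1 → met
7. client consent form present → met
8. professional liability coverage $675,000 < $700,000 → not met
9. chemical-storage review 117 days ago vs limit 120 → met
Not met: 1, 2, 3, 4, 8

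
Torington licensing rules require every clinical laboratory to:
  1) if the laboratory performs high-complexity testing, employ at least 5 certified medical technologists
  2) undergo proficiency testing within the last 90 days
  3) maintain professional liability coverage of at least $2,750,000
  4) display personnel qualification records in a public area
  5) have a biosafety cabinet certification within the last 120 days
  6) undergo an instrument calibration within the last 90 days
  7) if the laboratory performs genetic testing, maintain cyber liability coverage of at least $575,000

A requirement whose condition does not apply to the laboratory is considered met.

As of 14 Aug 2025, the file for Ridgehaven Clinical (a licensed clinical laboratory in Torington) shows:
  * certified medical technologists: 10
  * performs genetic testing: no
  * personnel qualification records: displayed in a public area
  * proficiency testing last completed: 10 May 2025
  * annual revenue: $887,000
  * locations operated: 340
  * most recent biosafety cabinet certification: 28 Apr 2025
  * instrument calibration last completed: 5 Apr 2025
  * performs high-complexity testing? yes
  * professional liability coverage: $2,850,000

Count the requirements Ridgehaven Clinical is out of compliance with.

2

1. condition 'performs high-complexity testing' holds; certified medical technologists 10 ≥ 5 → met
2. proficiency testing 96 days ago vs limit 90 → not met
3. professional liability coverage $2,850,000 ≥ $2,750,000 → met
4. personnel qualification records present → met
5. biosafety cabinet certification 108 days ago vs limit 120 → met
6. instrument calibration 131 days ago vs limit 90 → not met
7. condition 'performs genetic testing' does not hold → requirement n/a → met
Not met: 2 of 7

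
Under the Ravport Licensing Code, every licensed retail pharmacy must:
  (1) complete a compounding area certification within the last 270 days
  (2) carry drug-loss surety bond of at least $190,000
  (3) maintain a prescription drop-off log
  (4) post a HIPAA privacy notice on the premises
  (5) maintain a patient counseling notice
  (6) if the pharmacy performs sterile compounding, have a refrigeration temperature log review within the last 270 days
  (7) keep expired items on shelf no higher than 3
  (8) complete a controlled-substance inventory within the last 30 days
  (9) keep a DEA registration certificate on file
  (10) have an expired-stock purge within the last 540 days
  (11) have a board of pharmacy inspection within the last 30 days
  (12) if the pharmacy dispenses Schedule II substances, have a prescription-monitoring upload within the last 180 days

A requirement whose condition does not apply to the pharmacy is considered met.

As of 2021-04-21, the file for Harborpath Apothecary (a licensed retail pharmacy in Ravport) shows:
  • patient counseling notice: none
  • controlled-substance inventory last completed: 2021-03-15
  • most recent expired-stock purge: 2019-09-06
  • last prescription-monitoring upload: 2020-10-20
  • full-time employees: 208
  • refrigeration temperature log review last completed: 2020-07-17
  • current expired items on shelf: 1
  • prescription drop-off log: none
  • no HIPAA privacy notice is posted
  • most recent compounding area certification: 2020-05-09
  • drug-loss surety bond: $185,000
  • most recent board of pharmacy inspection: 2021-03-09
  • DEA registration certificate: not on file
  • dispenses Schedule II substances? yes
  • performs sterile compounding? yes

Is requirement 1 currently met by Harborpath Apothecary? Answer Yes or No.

No

1. compounding area certification 347 days ago vs limit 270 → not met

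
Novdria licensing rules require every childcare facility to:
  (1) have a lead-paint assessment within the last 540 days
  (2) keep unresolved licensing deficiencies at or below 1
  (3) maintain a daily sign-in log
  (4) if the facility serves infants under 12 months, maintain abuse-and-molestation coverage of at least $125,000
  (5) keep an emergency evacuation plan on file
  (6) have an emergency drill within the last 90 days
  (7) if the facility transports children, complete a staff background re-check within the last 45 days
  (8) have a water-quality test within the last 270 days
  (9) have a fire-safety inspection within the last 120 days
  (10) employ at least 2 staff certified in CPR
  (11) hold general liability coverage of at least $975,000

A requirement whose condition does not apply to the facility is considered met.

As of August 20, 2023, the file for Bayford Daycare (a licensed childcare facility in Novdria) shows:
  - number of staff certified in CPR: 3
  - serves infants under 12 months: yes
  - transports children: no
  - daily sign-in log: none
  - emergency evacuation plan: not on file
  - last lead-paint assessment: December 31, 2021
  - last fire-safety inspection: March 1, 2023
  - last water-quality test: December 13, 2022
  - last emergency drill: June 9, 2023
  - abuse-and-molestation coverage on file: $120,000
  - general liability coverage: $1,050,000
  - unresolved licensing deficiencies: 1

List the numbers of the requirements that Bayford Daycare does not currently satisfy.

1, 3, 4, 5, 9

1. lead-paint assessment 597 days ago vs limit 540 → not met
2. unresolved licensing deficiencies 1 ≤ 1 → met
3. daily sign-in log absent → not met
4. condition 'serves infants under 12 months' holds; abuse-and-molestation coverage $120,000 < $125,000 → not met
5. emergency evacuation plan absent → not met
6. emergency drill 72 days ago vs limit 90 → met
7. condition 'transports children' does not hold → requirement n/a → met
8. water-quality test 250 days ago vs limit 270 → met
9. fire-safety inspection 172 days ago vs limit 120 → not met
10. staff certified in CPR 3 ≥ 2 → met
11. general liability coverage $1,050,000 ≥ $975,000 → met
Not met: 1, 3, 4, 5, 9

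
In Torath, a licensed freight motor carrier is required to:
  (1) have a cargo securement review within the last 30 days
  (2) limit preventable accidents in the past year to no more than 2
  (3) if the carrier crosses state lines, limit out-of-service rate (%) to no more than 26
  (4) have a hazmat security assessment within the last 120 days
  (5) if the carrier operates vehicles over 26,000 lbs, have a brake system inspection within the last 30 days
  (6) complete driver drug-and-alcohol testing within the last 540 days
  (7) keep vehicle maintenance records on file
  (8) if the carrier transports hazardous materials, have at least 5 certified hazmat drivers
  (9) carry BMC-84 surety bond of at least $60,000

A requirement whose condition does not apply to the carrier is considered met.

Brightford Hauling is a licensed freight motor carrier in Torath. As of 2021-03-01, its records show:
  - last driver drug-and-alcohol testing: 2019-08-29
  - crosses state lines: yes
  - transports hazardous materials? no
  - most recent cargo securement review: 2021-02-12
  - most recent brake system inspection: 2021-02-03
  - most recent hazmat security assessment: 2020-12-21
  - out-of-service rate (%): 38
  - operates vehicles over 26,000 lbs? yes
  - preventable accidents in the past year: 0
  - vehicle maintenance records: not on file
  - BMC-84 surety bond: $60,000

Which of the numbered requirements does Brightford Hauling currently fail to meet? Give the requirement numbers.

3, 6, 7

1. cargo securement review 17 days ago vs limit 30 → met
2. preventable accidents in the past year 0 ≤ 2 → met
3. condition 'crosses state lines' holds; out-of-service rate (%) 38 > 26 → not met
4. hazmat security assessment 70 days ago vs limit 120 → met
5. condition 'operates vehicles over 26,000 lbs' holds; brake system inspection 26 days ago vs limit 30 → met
6. driver drug-and-alcohol testing 550 days ago vs limit 540 → not met
7. vehicle maintenance records absent → not met
8. condition 'transports hazardous materials' does not hold → requirement n/a → met
9. BMC-84 surety bond $60,000 ≥ $60,000 → met
Not met: 3, 6, 7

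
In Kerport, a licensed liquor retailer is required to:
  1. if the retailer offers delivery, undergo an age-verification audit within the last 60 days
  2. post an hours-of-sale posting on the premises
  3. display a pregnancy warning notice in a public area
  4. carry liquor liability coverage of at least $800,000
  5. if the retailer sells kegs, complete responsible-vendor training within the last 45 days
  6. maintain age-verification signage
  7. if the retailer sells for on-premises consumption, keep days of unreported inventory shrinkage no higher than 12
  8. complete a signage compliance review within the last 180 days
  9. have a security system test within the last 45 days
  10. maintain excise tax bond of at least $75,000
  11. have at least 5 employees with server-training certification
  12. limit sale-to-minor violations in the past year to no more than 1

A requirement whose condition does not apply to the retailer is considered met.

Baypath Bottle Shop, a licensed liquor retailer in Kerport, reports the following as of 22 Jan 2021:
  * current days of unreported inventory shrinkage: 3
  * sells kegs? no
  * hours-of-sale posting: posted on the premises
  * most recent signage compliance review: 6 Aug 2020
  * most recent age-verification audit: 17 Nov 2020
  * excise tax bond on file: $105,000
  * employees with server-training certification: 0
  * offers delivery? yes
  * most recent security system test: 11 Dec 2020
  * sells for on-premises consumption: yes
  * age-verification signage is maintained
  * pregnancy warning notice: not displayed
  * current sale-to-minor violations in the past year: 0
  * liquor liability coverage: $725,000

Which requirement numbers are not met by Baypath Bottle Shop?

1. condition 'offers delivery' holds; age-verification audit 66 days ago vs limit 60 → not met
2. hours-of-sale posting present → met
3. pregnancy warning notice absent → not met
4. liquor liability coverage $725,000 < $800,000 → not met
5. condition 'sells kegs' does not hold → requirement n/a → met
6. age-verification signage present → met
7. condition 'sells for on-premises consumption' holds; days of unreported inventory shrinkage 3 ≤ 12 → met
8. signage compliance review 169 days ago vs limit 180 → met
9. security system test 42 days ago vs limit 45 → met
10. excise tax bond $105,000 ≥ $75,000 → met
11. employees with server-training certification 0 < 5 → not met
12. sale-to-minor violations in the past year 0 ≤ 1 → met
Not met: 1, 3, 4, 11

1, 3, 4, 11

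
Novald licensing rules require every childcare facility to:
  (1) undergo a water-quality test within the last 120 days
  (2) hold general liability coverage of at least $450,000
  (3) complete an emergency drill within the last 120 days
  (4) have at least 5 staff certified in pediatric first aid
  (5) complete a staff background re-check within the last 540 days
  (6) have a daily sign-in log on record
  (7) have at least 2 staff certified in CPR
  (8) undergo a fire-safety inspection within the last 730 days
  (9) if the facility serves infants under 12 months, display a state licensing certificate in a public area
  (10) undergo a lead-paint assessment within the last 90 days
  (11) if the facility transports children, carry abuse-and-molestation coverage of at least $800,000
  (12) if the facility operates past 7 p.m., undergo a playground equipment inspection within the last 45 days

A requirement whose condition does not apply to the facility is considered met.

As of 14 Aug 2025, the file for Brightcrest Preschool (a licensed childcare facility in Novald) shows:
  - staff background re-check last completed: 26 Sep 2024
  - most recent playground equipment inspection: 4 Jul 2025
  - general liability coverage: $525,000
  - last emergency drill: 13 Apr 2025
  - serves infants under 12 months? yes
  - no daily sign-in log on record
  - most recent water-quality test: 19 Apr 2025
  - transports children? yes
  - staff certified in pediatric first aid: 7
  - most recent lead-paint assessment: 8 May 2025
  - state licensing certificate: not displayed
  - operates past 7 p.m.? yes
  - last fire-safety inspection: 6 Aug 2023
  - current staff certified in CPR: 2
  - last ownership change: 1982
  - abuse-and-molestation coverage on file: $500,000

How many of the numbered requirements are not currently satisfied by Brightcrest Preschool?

1. water-quality test 117 days ago vs limit 120 → met
2. general liability coverage $525,000 ≥ $450,000 → met
3. emergency drill 123 days ago vs limit 120 → not met
4. staff certified in pediatric first aid 7 ≥ 5 → met
5. staff background re-check 322 days ago vs limit 540 → met
6. daily sign-in log absent → not met
7. staff certified in CPR 2 ≥ 2 → met
8. fire-safety inspection 739 days ago vs limit 730 → not met
9. condition 'serves infants under 12 months' holds; state licensing certificate absent → not met
10. lead-paint assessment 98 days ago vs limit 90 → not met
11. condition 'transports children' holds; abuse-and-molestation coverage $500,000 < $800,000 → not met
12. condition 'operates past 7 p.m.' holds; playground equipment inspection 41 days ago vs limit 45 → met
Not met: 6 of 12

6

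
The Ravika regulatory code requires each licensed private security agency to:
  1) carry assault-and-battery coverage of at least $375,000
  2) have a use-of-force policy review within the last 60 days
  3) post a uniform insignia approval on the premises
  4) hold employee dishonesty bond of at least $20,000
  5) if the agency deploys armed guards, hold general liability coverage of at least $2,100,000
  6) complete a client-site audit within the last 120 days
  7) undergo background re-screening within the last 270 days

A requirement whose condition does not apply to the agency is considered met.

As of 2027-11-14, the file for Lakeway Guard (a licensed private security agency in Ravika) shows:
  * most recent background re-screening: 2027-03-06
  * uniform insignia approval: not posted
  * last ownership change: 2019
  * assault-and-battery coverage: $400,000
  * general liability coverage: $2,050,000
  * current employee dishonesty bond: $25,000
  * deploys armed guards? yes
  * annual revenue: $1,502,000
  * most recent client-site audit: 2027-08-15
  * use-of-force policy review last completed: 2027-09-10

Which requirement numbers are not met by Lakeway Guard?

1. assault-and-battery coverage $400,000 ≥ $375,000 → met
2. use-of-force policy review 65 days ago vs limit 60 → not met
3. uniform insignia approval absent → not met
4. employee dishonesty bond $25,000 ≥ $20,000 → met
5. condition 'deploys armed guards' holds; general liability coverage $2,050,000 < $2,100,000 → not met
6. client-site audit 91 days ago vs limit 120 → met
7. background re-screening 253 days ago vs limit 270 → met
Not met: 2, 3, 5

2, 3, 5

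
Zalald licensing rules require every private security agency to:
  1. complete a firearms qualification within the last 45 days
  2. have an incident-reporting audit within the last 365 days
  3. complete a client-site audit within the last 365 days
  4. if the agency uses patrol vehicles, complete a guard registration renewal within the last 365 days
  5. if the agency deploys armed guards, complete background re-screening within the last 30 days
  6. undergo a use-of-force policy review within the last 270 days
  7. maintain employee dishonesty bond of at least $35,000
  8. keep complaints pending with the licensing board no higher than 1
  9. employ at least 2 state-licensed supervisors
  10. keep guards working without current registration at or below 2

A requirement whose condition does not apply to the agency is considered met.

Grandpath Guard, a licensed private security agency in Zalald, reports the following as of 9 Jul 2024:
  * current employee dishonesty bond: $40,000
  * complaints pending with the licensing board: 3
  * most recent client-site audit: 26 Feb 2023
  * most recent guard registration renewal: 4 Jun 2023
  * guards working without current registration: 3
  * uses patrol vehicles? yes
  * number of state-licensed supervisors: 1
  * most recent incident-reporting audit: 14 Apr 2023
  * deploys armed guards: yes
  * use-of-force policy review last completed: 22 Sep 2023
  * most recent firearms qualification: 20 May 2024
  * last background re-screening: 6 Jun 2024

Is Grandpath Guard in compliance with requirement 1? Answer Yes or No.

No

1. firearms qualification 50 days ago vs limit 45 → not met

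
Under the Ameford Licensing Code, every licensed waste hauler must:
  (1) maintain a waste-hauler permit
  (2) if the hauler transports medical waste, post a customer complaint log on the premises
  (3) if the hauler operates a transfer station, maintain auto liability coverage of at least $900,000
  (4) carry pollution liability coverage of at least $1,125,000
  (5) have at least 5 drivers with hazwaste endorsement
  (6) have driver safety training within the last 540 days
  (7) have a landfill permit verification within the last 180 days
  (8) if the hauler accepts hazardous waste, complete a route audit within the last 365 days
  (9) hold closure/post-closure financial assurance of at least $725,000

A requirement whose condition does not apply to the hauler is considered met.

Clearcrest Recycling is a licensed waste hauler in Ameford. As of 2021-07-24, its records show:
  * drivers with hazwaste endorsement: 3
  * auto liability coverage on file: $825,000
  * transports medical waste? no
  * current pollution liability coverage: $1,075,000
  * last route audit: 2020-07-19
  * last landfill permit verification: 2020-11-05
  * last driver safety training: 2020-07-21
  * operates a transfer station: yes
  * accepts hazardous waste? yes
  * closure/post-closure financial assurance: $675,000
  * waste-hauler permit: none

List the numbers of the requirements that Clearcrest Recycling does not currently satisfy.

1, 3, 4, 5, 7, 8, 9

1. waste-hauler permit absent → not met
2. condition 'transports medical waste' does not hold → requirement n/a → met
3. condition 'operates a transfer station' holds; auto liability coverage $825,000 < $900,000 → not met
4. pollution liability coverage $1,075,000 < $1,125,000 → not met
5. drivers with hazwaste endorsement 3 < 5 → not met
6. driver safety training 368 days ago vs limit 540 → met
7. landfill permit verification 261 days ago vs limit 180 → not met
8. condition 'accepts hazardous waste' holds; route audit 370 days ago vs limit 365 → not met
9. closure/post-closure financial assurance $675,000 < $725,000 → not met
Not met: 1, 3, 4, 5, 7, 8, 9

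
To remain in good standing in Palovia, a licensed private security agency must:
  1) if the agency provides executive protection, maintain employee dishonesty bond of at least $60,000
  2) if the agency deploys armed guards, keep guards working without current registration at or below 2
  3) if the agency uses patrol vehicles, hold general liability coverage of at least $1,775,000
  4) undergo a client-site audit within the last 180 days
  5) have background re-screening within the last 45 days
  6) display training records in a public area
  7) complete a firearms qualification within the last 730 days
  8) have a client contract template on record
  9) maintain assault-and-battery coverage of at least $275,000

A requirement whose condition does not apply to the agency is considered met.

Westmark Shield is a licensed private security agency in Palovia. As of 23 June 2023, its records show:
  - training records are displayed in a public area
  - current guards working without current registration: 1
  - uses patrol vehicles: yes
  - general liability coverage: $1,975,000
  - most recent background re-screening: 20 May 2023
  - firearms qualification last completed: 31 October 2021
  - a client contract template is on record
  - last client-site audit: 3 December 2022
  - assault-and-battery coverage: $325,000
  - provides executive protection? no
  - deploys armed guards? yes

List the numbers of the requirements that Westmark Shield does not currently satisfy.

1. condition 'provides executive protection' does not hold → requirement n/a → met
2. condition 'deploys armed guards' holds; guards working without current registration 1 ≤ 2 → met
3. condition 'uses patrol vehicles' holds; general liability coverage $1,975,000 ≥ $1,775,000 → met
4. client-site audit 202 days ago vs limit 180 → not met
5. background re-screening 34 days ago vs limit 45 → met
6. training records present → met
7. firearms qualification 600 days ago vs limit 730 → met
8. client contract template present → met
9. assault-and-battery coverage $325,000 ≥ $275,000 → met
Not met: 4

4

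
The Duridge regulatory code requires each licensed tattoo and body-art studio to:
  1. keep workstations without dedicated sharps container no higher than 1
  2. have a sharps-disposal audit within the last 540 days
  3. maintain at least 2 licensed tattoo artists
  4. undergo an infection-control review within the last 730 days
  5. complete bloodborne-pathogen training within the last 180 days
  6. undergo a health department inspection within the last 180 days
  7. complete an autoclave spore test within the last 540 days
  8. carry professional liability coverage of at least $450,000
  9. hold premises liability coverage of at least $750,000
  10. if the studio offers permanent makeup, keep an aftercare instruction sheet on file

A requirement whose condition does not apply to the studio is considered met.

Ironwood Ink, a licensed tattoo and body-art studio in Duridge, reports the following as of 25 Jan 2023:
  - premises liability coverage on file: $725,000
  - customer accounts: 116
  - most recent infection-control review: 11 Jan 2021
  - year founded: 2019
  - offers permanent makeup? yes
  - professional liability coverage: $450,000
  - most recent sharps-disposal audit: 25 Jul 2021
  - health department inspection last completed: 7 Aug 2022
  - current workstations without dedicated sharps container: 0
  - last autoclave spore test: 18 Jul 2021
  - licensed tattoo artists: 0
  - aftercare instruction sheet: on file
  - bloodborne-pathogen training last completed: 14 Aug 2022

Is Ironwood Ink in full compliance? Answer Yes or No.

1. workstations without dedicated sharps container 0 ≤ 1 → met
2. sharps-disposal audit 549 days ago vs limit 540 → not met
3. licensed tattoo artists 0 < 2 → not met
4. infection-control review 744 days ago vs limit 730 → not met
5. bloodborne-pathogen training 164 days ago vs limit 180 → met
6. health department inspection 171 days ago vs limit 180 → met
7. autoclave spore test 556 days ago vs limit 540 → not met
8. professional liability coverage $450,000 ≥ $450,000 → met
9. premises liability coverage $725,000 < $750,000 → not met
10. condition 'offers permanent makeup' holds; aftercare instruction sheet present → met
Not met: 2, 3, 4, 7, 9

No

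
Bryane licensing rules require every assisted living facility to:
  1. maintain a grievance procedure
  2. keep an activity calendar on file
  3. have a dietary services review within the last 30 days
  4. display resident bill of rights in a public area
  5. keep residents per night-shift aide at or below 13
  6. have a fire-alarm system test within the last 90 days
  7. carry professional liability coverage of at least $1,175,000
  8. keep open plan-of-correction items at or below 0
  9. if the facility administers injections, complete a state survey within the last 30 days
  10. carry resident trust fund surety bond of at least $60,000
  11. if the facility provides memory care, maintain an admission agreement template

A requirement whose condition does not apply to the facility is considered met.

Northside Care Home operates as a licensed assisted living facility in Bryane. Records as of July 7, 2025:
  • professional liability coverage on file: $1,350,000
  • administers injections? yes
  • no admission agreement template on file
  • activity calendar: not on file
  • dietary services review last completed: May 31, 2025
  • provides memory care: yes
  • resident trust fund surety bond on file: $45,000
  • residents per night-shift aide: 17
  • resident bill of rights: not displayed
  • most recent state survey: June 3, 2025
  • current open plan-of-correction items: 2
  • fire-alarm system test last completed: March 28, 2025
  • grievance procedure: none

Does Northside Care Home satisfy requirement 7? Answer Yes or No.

Yes

7. professional liability coverage $1,350,000 ≥ $1,175,000 → met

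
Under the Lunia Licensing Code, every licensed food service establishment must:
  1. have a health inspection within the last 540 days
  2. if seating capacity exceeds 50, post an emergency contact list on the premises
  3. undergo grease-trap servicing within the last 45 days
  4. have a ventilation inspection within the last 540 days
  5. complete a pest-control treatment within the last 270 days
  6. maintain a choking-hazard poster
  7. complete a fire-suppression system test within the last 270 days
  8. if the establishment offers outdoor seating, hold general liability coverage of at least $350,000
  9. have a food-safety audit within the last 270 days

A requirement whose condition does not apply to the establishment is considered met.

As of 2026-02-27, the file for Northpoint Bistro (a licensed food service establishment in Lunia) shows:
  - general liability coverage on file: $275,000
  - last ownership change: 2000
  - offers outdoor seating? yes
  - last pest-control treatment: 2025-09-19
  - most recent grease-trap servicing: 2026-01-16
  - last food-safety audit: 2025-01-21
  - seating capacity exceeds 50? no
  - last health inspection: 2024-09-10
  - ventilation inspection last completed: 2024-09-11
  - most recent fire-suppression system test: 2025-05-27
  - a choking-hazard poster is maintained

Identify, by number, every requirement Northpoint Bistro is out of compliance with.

7, 8, 9

1. health inspection 535 days ago vs limit 540 → met
2. condition 'seating capacity exceeds 50' does not hold → requirement n/a → met
3. grease-trap servicing 42 days ago vs limit 45 → met
4. ventilation inspection 534 days ago vs limit 540 → met
5. pest-control treatment 161 days ago vs limit 270 → met
6. choking-hazard poster present → met
7. fire-suppression system test 276 days ago vs limit 270 → not met
8. condition 'offers outdoor seating' holds; general liability coverage $275,000 < $350,000 → not met
9. food-safety audit 402 days ago vs limit 270 → not met
Not met: 7, 8, 9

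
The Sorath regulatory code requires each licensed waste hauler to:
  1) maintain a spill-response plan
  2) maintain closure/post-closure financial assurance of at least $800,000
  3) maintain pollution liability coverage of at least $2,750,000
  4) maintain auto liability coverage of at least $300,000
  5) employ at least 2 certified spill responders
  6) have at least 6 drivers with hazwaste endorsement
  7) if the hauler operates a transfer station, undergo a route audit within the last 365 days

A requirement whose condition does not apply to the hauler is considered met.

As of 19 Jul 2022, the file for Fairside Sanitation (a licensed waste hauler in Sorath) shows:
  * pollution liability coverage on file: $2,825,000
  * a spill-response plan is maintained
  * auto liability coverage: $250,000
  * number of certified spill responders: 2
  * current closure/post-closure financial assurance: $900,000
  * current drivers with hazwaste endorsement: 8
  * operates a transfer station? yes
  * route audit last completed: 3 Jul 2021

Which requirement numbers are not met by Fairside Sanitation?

4, 7

1. spill-response plan present → met
2. closure/post-closure financial assurance $900,000 ≥ $800,000 → met
3. pollution liability coverage $2,825,000 ≥ $2,750,000 → met
4. auto liability coverage $250,000 < $300,000 → not met
5. certified spill responders 2 ≥ 2 → met
6. drivers with hazwaste endorsement 8 ≥ 6 → met
7. condition 'operates a transfer station' holds; route audit 381 days ago vs limit 365 → not met
Not met: 4, 7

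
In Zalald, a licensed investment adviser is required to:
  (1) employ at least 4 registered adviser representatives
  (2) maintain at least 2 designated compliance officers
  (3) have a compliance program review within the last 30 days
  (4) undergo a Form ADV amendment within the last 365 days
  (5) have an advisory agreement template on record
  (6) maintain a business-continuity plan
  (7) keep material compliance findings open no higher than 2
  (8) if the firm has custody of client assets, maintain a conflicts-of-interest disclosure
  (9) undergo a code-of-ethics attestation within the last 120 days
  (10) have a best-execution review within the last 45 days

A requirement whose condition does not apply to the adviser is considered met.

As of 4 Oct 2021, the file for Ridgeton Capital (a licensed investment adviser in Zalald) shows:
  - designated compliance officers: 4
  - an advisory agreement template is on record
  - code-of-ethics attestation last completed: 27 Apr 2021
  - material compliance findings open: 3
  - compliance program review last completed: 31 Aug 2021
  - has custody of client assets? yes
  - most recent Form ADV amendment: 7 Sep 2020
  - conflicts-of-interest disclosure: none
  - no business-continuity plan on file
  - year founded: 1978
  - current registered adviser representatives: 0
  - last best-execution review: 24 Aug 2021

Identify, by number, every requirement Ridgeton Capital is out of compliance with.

1, 3, 4, 6, 7, 8, 9

1. registered adviser representatives 0 < 4 → not met
2. designated compliance officers 4 ≥ 2 → met
3. compliance program review 34 days ago vs limit 30 → not met
4. Form ADV amendment 392 days ago vs limit 365 → not met
5. advisory agreement template present → met
6. business-continuity plan absent → not met
7. material compliance findings open 3 > 2 → not met
8. condition 'has custody of client assets' holds; conflicts-of-interest disclosure absent → not met
9. code-of-ethics attestation 160 days ago vs limit 120 → not met
10. best-execution review 41 days ago vs limit 45 → met
Not met: 1, 3, 4, 6, 7, 8, 9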